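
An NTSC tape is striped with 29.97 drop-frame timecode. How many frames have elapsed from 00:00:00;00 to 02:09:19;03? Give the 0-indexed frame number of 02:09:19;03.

232539

Complete 10-minute blocks: 12, each 17982 frames → 215784.
Remaining 9 whole minutes in the current block: 1800 + 8 × 1798 = 16184 frames.
Within the current minute: 19 × 30 + 3 − 2 = 571 (labels ;00/;01 skipped at this minute). Total = 215784 + 16184 + 571 = 232539.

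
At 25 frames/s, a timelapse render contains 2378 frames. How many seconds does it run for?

Running time = 2378 / (25) = 95.12 s.

95.12 seconds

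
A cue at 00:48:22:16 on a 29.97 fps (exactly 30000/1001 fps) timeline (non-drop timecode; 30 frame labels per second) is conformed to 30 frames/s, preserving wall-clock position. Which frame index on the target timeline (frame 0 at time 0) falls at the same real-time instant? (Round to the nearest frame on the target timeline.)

Source frame index: (0×3600 + 48×60 + 22) × 30 + 16 = 87076.
Real time: 87076 / (30000/1001) = 21790769/7500 s.
Target frame: (21790769/7500) × (30) = 21790769/250 ≈ 87163.076 → 87163.

frame 87163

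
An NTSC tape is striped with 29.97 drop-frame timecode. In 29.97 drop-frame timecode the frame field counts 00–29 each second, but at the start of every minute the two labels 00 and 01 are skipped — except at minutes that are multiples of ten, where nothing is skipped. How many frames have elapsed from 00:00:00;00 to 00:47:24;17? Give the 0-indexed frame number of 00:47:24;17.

85251

As if non-drop at 30 labels/s: (0 × 3600 + 47 × 60 + 24) × 30 + 17 = 85337.
Minute boundaries passed: 47; those not divisible by 10: 47 − 4 = 43; dropped labels = 2 × 43 = 86.
Actual frame index = 85337 − 86 = 85251.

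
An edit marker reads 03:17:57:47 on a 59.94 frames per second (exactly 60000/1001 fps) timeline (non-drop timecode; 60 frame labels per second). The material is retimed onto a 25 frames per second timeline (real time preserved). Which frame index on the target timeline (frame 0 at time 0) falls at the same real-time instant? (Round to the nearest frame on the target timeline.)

Source frame index: (3×3600 + 17×60 + 57) × 60 + 47 = 712667.
Real time: 712667 / (60000/1001) = 713379667/60000 s.
Target frame: (713379667/60000) × (25) = 713379667/2400 ≈ 297241.528 → 297242.

frame 297242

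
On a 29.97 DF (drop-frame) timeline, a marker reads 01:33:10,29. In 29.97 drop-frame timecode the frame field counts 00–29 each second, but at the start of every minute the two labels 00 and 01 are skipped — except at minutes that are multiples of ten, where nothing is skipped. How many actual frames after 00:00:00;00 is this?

Complete 10-minute blocks: 9, each 17982 frames → 161838.
Remaining 3 whole minutes in the current block: 1800 + 2 × 1798 = 5396 frames.
Within the current minute: 10 × 30 + 29 − 2 = 327 (labels ;00/;01 skipped at this minute). Total = 161838 + 5396 + 327 = 167561.

167561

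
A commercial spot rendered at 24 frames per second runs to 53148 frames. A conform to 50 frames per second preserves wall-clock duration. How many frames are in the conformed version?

Target frames = source frames × (target rate / source rate) = 53148 × (50)/(24) = 53148 × 25/12 = 110725.

110725 frames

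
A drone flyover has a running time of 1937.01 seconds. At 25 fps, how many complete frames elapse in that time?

48425 frames

Frames = 1937.01 × 25 = 193701/4 ≈ 48425.2500.
Complete frames: 48425.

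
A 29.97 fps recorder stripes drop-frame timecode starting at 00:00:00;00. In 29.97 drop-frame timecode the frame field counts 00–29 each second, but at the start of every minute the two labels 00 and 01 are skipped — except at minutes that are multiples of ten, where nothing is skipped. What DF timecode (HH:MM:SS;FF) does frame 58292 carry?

Each 10-minute DF block holds 10 × 60 × 30 − 9 × 2 = 17982 frames. 58292 ÷ 17982 → 3 full blocks, remainder 4346.
Within the partial block the first minute is 1800 frames and each further minute 1798, so 2 further minute boundaries passed. Total skipped labels = 18 × 3 + 2 × 2 = 58.
Non-drop label index = 58292 + 58 = 58350; at 30 labels/s that is 00:32:25:00, i.e. DF 00:32:25;00.

00:32:25;00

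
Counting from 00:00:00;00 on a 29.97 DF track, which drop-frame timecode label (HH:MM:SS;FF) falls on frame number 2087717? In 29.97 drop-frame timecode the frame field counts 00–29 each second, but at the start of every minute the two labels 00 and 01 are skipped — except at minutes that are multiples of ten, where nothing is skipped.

Each 10-minute DF block holds 10 × 60 × 30 − 9 × 2 = 17982 frames. 2087717 ÷ 17982 → 116 full blocks, remainder 1805.
Within the partial block the first minute is 1800 frames and each further minute 1798, so 1 further minute boundary passed. Total skipped labels = 18 × 116 + 2 × 1 = 2090.
Non-drop label index = 2087717 + 2090 = 2089807; at 30 labels/s that is 19:21:00:07, i.e. DF 19:21:00;07.

19:21:00;07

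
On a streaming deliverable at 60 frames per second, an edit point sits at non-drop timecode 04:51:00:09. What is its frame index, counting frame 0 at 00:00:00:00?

Total seconds to the label: (4 × 3600 + 51 × 60 + 0) = 17460.
Frame index = 17460 × 60 + 9 = 1047609.

frame 1047609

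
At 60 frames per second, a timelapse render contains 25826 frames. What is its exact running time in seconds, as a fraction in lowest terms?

Running time = 25826 ÷ (60) = 25826 × 1/60 = 12913/30 s.

12913/30 seconds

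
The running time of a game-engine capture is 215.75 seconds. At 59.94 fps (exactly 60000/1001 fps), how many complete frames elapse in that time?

Frames = 215.75 × 60000/1001 = 12945000/1001 ≈ 12932.0679.
Complete frames: 12932.

12932 frames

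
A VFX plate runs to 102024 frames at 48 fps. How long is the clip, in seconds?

Running time = 102024 / (48) = 2125.5 s.

2125.5 seconds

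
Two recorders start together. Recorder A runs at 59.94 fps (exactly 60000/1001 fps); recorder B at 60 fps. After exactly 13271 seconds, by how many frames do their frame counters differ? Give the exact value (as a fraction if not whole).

A emits 60000/1001 × 13271 = 796260000/1001 frames; B emits 60 × 13271 = 796260.
Difference = 796260/1001 frames (≈ 795.4645); B is ahead of A.

796260/1001 frames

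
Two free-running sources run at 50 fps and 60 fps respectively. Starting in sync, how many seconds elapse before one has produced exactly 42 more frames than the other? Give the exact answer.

4.2 seconds

The gap grows by |60 − 50| = 10 frames per second.
Time for a 42-frame gap: 42 ÷ (10) = 4.2 s.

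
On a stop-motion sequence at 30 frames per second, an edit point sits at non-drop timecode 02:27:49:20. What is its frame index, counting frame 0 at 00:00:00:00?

Total seconds to the label: (2 × 3600 + 27 × 60 + 49) = 8869.
Frame index = 8869 × 30 + 20 = 266090.

266090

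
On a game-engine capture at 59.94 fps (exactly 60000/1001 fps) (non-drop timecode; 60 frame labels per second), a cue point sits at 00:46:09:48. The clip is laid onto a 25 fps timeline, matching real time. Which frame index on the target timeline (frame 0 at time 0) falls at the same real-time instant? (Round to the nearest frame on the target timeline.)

Source frame index: (0×3600 + 46×60 + 9) × 60 + 48 = 166188.
Real time: 166188 / (60000/1001) = 13862849/5000 s.
Target frame: (13862849/5000) × (25) = 13862849/200 ≈ 69314.245 → 69314.

frame 69314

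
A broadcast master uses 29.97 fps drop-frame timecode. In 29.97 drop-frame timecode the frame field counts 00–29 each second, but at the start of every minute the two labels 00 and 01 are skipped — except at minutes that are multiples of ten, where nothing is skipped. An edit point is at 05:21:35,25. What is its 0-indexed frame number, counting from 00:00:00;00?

As if non-drop at 30 labels/s: (5 × 3600 + 21 × 60 + 35) × 30 + 25 = 578875.
Minute boundaries passed: 321; those not divisible by 10: 321 − 32 = 289; dropped labels = 2 × 289 = 578.
Actual frame index = 578875 − 578 = 578297.

578297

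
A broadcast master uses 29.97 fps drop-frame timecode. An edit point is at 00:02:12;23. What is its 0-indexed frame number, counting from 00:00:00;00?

3979

Complete 10-minute blocks: 0, each 17982 frames → 0.
Remaining 2 whole minutes in the current block: 1800 + 1 × 1798 = 3598 frames.
Within the current minute: 12 × 30 + 23 − 2 = 381 (labels ;00/;01 skipped at this minute). Total = 0 + 3598 + 381 = 3979.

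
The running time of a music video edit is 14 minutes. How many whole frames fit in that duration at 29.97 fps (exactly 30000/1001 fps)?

25174 frames

14 min = 840 s.
Frames = 840 × 30000/1001 = 3600000/143 ≈ 25174.8252.
Complete frames: 25174.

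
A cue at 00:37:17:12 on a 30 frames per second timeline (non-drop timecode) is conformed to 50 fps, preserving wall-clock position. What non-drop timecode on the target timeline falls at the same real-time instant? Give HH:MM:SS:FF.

Source frame index: (0×3600 + 37×60 + 17) × 30 + 12 = 67122.
Real time: 67122 / (30) = 11187/5 s.
Target frame: (11187/5) × (50) = 111870.
At 50 labels/s: frame 111870 → 00:37:17:20.

00:37:17:20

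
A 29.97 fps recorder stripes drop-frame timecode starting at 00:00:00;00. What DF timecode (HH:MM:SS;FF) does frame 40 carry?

00:00:01;10

Each 10-minute DF block holds 10 × 60 × 30 − 9 × 2 = 17982 frames. 40 ÷ 17982 → 0 full blocks, remainder 40.
Within the partial block the first minute is 1800 frames and each further minute 1798, so 0 further minute boundaries passed. Total skipped labels = 18 × 0 + 2 × 0 = 0.
Non-drop label index = 40 + 0 = 40; at 30 labels/s that is 00:00:01:10, i.e. DF 00:00:01;10.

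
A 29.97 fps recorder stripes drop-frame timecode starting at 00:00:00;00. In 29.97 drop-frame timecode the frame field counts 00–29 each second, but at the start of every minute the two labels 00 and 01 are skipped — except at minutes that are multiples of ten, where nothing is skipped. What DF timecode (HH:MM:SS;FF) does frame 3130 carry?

00:01:44;12

Each 10-minute DF block holds 10 × 60 × 30 − 9 × 2 = 17982 frames. 3130 ÷ 17982 → 0 full blocks, remainder 3130.
Within the partial block the first minute is 1800 frames and each further minute 1798, so 1 further minute boundary passed. Total skipped labels = 18 × 0 + 2 × 1 = 2.
Non-drop label index = 3130 + 2 = 3132; at 30 labels/s that is 00:01:44:12, i.e. DF 00:01:44;12.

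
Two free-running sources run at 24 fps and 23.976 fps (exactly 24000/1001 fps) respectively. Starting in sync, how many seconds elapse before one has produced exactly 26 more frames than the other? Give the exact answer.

The gap grows by |24000/1001 − 24| = 24/1001 frames per second.
Time for a 26-frame gap: 26 ÷ (24/1001) = 13013/12 s.

13013/12 seconds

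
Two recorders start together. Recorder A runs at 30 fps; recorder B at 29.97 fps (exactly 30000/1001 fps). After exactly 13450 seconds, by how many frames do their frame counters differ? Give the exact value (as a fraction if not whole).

A emits 30 × 13450 = 403500 frames; B emits 30000/1001 × 13450 = 403500000/1001.
Difference = 403500/1001 frames (≈ 403.0969); B is behind A.

403500/1001 frames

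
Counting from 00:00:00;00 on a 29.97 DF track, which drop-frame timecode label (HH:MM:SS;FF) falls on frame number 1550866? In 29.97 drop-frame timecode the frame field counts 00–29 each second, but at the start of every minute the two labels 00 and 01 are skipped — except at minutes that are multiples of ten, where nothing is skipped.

14:22:27;08

Each 10-minute DF block holds 10 × 60 × 30 − 9 × 2 = 17982 frames. 1550866 ÷ 17982 → 86 full blocks, remainder 4414.
Within the partial block the first minute is 1800 frames and each further minute 1798, so 2 further minute boundaries passed. Total skipped labels = 18 × 86 + 2 × 2 = 1552.
Non-drop label index = 1550866 + 1552 = 1552418; at 30 labels/s that is 14:22:27:08, i.e. DF 14:22:27;08.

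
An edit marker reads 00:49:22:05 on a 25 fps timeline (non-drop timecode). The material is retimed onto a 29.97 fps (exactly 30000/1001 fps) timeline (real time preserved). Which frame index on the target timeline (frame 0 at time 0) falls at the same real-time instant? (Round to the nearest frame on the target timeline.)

frame 88777

Source frame index: (0×3600 + 49×60 + 22) × 25 + 5 = 74055.
Real time: 74055 / (25) = 14811/5 s.
Target frame: (14811/5) × (30000/1001) = 88866000/1001 ≈ 88777.223 → 88777.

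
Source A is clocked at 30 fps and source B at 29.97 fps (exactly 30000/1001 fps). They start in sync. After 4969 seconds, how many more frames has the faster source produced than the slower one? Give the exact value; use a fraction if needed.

A emits 30 × 4969 = 149070 frames; B emits 30000/1001 × 4969 = 149070000/1001.
Difference = 149070/1001 frames (≈ 148.9211); B is behind A.

149070/1001 frames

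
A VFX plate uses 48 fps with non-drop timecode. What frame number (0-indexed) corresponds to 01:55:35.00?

332880

Total seconds to the label: (1 × 3600 + 55 × 60 + 35) = 6935.
Frame index = 6935 × 48 + 0 = 332880.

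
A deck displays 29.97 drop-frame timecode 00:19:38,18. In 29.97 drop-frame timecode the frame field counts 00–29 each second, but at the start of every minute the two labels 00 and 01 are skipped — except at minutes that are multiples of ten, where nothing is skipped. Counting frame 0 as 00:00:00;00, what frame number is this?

Complete 10-minute blocks: 1, each 17982 frames → 17982.
Remaining 9 whole minutes in the current block: 1800 + 8 × 1798 = 16184 frames.
Within the current minute: 38 × 30 + 18 − 2 = 1156 (labels ;00/;01 skipped at this minute). Total = 17982 + 16184 + 1156 = 35322.

35322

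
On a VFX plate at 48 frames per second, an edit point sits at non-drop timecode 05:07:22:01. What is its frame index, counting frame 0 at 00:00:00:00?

frame 885217

Total seconds to the label: (5 × 3600 + 7 × 60 + 22) = 18442.
Frame index = 18442 × 48 + 1 = 885217.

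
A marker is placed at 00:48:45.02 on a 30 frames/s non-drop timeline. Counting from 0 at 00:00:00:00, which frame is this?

Total seconds to the label: (0 × 3600 + 48 × 60 + 45) = 2925.
Frame index = 2925 × 30 + 2 = 87752.

frame 87752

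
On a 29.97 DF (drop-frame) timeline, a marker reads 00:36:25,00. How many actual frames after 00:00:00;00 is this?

65484

As if non-drop at 30 labels/s: (0 × 3600 + 36 × 60 + 25) × 30 + 0 = 65550.
Minute boundaries passed: 36; those not divisible by 10: 36 − 3 = 33; dropped labels = 2 × 33 = 66.
Actual frame index = 65550 − 66 = 65484.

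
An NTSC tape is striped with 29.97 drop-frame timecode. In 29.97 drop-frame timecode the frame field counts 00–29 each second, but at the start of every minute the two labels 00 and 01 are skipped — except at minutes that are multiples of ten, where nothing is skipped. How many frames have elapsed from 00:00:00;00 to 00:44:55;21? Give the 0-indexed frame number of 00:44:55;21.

As if non-drop at 30 labels/s: (0 × 3600 + 44 × 60 + 55) × 30 + 21 = 80871.
Minute boundaries passed: 44; those not divisible by 10: 44 − 4 = 40; dropped labels = 2 × 40 = 80.
Actual frame index = 80871 − 80 = 80791.

80791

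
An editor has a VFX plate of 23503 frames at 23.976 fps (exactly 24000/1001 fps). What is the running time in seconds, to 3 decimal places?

980.271 seconds

Running time = 23503 × 1001/24000 = 23526503/24000 s ≈ 980.271 s.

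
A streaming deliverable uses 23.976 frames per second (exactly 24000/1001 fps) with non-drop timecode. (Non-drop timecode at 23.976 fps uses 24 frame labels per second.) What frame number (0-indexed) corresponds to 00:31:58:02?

Total seconds to the label: (0 × 3600 + 31 × 60 + 58) = 1918.
Frame index = 1918 × 24 + 2 = 46034.

frame 46034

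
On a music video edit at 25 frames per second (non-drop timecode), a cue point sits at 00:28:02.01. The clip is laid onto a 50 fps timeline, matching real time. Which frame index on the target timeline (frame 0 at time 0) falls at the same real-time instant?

frame 84102

Source frame index: (0×3600 + 28×60 + 2) × 25 + 1 = 42051.
Real time: 42051 / (25) = 42051/25 s.
Target frame: (42051/25) × (50) = 84102.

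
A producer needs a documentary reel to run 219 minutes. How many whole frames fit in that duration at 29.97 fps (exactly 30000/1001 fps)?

393806 frames

219 min = 13140 s.
Frames = 13140 × 30000/1001 = 394200000/1001 ≈ 393806.1938.
Complete frames: 393806.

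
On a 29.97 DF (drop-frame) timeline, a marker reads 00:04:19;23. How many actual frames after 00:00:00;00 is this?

As if non-drop at 30 labels/s: (0 × 3600 + 4 × 60 + 19) × 30 + 23 = 7793.
Minute boundaries passed: 4; those not divisible by 10: 4 − 0 = 4; dropped labels = 2 × 4 = 8.
Actual frame index = 7793 − 8 = 7785.

7785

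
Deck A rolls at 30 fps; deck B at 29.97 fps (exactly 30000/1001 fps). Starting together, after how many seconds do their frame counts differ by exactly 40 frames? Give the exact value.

4004/3 seconds

The gap grows by |30000/1001 − 30| = 30/1001 frames per second.
Time for a 40-frame gap: 40 ÷ (30/1001) = 4004/3 s.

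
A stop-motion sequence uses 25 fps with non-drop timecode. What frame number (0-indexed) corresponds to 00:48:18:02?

72452

Total seconds to the label: (0 × 3600 + 48 × 60 + 18) = 2898.
Frame index = 2898 × 25 + 2 = 72452.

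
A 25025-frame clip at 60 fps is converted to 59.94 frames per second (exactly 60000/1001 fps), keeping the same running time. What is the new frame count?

Target frames = source frames × (target rate / source rate) = 25025 × (60000/1001)/(60) = 25025 × 1000/1001 = 25000.

25000 frames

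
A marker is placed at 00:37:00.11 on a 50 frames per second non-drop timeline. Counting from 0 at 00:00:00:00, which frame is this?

Total seconds to the label: (0 × 3600 + 37 × 60 + 0) = 2220.
Frame index = 2220 × 50 + 11 = 111011.

111011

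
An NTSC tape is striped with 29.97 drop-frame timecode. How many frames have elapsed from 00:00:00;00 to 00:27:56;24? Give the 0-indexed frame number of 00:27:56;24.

Complete 10-minute blocks: 2, each 17982 frames → 35964.
Remaining 7 whole minutes in the current block: 1800 + 6 × 1798 = 12588 frames.
Within the current minute: 56 × 30 + 24 − 2 = 1702 (labels ;00/;01 skipped at this minute). Total = 35964 + 12588 + 1702 = 50254.

50254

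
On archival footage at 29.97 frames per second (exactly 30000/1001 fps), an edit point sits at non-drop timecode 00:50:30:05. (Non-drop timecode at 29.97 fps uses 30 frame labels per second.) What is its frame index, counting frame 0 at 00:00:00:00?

Total seconds to the label: (0 × 3600 + 50 × 60 + 30) = 3030.
Frame index = 3030 × 30 + 5 = 90905.

90905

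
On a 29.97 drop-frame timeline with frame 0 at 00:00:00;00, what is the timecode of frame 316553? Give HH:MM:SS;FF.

02:56:02;11

Each 10-minute DF block holds 10 × 60 × 30 − 9 × 2 = 17982 frames. 316553 ÷ 17982 → 17 full blocks, remainder 10859.
Within the partial block the first minute is 1800 frames and each further minute 1798, so 6 further minute boundaries passed. Total skipped labels = 18 × 17 + 2 × 6 = 318.
Non-drop label index = 316553 + 318 = 316871; at 30 labels/s that is 02:56:02:11, i.e. DF 02:56:02;11.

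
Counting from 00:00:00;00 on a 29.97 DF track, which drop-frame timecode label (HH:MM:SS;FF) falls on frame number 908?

00:00:30;08

Each 10-minute DF block holds 10 × 60 × 30 − 9 × 2 = 17982 frames. 908 ÷ 17982 → 0 full blocks, remainder 908.
Within the partial block the first minute is 1800 frames and each further minute 1798, so 0 further minute boundaries passed. Total skipped labels = 18 × 0 + 2 × 0 = 0.
Non-drop label index = 908 + 0 = 908; at 30 labels/s that is 00:00:30:08, i.e. DF 00:00:30;08.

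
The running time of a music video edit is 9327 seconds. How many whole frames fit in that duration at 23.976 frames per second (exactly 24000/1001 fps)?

Frames = 9327 × 24000/1001 = 223848000/1001 ≈ 223624.3756.
Complete frames: 223624.

223624 frames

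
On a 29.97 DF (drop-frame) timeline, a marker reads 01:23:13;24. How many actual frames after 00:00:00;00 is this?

149664

As if non-drop at 30 labels/s: (1 × 3600 + 23 × 60 + 13) × 30 + 24 = 149814.
Minute boundaries passed: 83; those not divisible by 10: 83 − 8 = 75; dropped labels = 2 × 75 = 150.
Actual frame index = 149814 − 150 = 149664.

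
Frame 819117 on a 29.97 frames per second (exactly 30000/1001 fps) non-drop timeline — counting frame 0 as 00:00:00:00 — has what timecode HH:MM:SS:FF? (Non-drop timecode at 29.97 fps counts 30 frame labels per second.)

07:35:03:27

819117 ÷ 30 = 27303 full seconds, remainder 27 frames.
27303 s = 7 h 35 min 3 s.
Timecode: 07:35:03:27.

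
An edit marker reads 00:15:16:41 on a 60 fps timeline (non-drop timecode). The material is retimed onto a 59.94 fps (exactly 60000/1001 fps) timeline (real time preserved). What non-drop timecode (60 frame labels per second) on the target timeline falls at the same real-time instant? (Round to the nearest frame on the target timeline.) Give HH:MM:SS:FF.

00:15:15:46

Source frame index: (0×3600 + 15×60 + 16) × 60 + 41 = 55001.
Real time: 55001 / (60) = 55001/60 s.
Target frame: (55001/60) × (60000/1001) = 55001000/1001 ≈ 54946.054 → 54946.
At 60 labels/s: frame 54946 → 00:15:15:46.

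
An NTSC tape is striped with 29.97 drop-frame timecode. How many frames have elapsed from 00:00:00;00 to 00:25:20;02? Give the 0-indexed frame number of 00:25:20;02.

Complete 10-minute blocks: 2, each 17982 frames → 35964.
Remaining 5 whole minutes in the current block: 1800 + 4 × 1798 = 8992 frames.
Within the current minute: 20 × 30 + 2 − 2 = 600 (labels ;00/;01 skipped at this minute). Total = 35964 + 8992 + 600 = 45556.

45556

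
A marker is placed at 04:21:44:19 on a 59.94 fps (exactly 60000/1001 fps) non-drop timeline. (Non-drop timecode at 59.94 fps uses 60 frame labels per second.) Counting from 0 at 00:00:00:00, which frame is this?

Total seconds to the label: (4 × 3600 + 21 × 60 + 44) = 15704.
Frame index = 15704 × 60 + 19 = 942259.

frame 942259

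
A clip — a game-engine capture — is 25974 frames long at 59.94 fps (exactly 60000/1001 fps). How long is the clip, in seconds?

Running time = 25974 / (60000/1001) = 433.3329 s.

433.3329 seconds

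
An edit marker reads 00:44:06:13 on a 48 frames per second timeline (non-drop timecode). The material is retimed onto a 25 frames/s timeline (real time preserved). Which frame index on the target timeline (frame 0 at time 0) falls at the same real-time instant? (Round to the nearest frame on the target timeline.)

Source frame index: (0×3600 + 44×60 + 6) × 48 + 13 = 127021.
Real time: 127021 / (48) = 127021/48 s.
Target frame: (127021/48) × (25) = 3175525/48 ≈ 66156.771 → 66157.

frame 66157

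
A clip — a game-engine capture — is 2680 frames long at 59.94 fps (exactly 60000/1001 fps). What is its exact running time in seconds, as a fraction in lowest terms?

67067/1500 seconds

Running time = 2680 ÷ (60000/1001) = 2680 × 1001/60000 = 67067/1500 s.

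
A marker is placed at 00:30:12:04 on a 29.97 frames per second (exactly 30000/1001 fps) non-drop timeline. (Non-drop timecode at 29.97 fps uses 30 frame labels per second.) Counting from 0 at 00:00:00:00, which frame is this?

Total seconds to the label: (0 × 3600 + 30 × 60 + 12) = 1812.
Frame index = 1812 × 30 + 4 = 54364.

54364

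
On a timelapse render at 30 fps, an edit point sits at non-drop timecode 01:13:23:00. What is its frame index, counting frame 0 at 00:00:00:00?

Total seconds to the label: (1 × 3600 + 13 × 60 + 23) = 4403.
Frame index = 4403 × 30 + 0 = 132090.

132090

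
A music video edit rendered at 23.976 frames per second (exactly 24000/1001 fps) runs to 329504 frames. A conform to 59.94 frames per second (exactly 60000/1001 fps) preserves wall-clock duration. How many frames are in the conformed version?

Target frames = source frames × (target rate / source rate) = 329504 × (60000/1001)/(24000/1001) = 329504 × 5/2 = 823760.

823760 frames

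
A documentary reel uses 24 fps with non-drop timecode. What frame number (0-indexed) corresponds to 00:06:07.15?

frame 8823

Total seconds to the label: (0 × 3600 + 6 × 60 + 7) = 367.
Frame index = 367 × 24 + 15 = 8823.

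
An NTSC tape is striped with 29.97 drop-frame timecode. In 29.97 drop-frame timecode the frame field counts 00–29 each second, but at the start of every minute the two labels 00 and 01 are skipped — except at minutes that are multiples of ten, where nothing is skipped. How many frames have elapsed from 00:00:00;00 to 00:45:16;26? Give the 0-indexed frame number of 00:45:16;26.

As if non-drop at 30 labels/s: (0 × 3600 + 45 × 60 + 16) × 30 + 26 = 81506.
Minute boundaries passed: 45; those not divisible by 10: 45 − 4 = 41; dropped labels = 2 × 41 = 82.
Actual frame index = 81506 − 82 = 81424.

81424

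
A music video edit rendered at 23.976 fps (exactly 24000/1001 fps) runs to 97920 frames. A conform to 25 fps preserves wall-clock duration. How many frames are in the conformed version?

Target frames = source frames × (target rate / source rate) = 97920 × (25)/(24000/1001) = 97920 × 1001/960 = 102102.

102102 frames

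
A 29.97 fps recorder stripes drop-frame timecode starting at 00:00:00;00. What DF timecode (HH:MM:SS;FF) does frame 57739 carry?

00:32:06;17

Each 10-minute DF block holds 10 × 60 × 30 − 9 × 2 = 17982 frames. 57739 ÷ 17982 → 3 full blocks, remainder 3793.
Within the partial block the first minute is 1800 frames and each further minute 1798, so 2 further minute boundaries passed. Total skipped labels = 18 × 3 + 2 × 2 = 58.
Non-drop label index = 57739 + 58 = 57797; at 30 labels/s that is 00:32:06:17, i.e. DF 00:32:06;17.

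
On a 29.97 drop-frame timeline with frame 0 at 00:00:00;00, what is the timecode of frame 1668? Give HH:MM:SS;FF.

00:00:55;18

Ten DF minutes hold 17982 frames, so frame 1668 lies in block 0 (frames 0–17981) with 1668 frames into that block.
The block's first minute is 1800 frames and the rest 1798 each; 1668 frames reaches minute 0, so 0 × 18 + 0 × 2 = 0 labels have been skipped so far.
Adding those back, label number 1668 + 0 = 1668 at 30 labels/s is 55 s + 18 f = 0 h 0 min 55 s frame 18, i.e. 00:00:55;18.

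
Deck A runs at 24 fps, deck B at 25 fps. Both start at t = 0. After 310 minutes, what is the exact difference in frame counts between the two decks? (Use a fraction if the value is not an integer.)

310 min = 18600 s.
A emits 24 × 18600 = 446400 frames; B emits 25 × 18600 = 465000.
Difference = 18600 frames; B is ahead of A.

18600 frames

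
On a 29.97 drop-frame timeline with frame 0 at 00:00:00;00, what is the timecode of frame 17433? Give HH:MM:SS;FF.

Each 10-minute DF block holds 10 × 60 × 30 − 9 × 2 = 17982 frames. 17433 ÷ 17982 → 0 full blocks, remainder 17433.
Within the partial block the first minute is 1800 frames and each further minute 1798, so 9 further minute boundaries passed. Total skipped labels = 18 × 0 + 2 × 9 = 18.
Non-drop label index = 17433 + 18 = 17451; at 30 labels/s that is 00:09:41:21, i.e. DF 00:09:41;21.

00:09:41;21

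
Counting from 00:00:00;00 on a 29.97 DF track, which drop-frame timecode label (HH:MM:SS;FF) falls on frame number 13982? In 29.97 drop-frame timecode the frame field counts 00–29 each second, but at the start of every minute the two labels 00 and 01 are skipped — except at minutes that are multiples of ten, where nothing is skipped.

Ten DF minutes hold 17982 frames, so frame 13982 lies in block 0 (frames 0–17981) with 13982 frames into that block.
The block's first minute is 1800 frames and the rest 1798 each; 13982 frames reaches minute 7, so 0 × 18 + 7 × 2 = 14 labels have been skipped so far.
Adding those back, label number 13982 + 14 = 13996 at 30 labels/s is 466 s + 16 f = 0 h 7 min 46 s frame 16, i.e. 00:07:46;16.

00:07:46;16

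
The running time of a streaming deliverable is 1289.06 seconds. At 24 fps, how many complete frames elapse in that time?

30937 frames

Frames = 1289.06 × 24 = 773436/25 ≈ 30937.4400.
Complete frames: 30937.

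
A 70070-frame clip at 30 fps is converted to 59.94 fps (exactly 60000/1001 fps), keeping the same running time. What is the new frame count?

Target frames = source frames × (target rate / source rate) = 70070 × (60000/1001)/(30) = 70070 × 2000/1001 = 140000.

140000 frames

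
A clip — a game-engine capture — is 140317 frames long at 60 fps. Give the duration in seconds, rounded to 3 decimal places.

2338.617 seconds

Running time = 140317 × 1/60 = 140317/60 s ≈ 2338.617 s.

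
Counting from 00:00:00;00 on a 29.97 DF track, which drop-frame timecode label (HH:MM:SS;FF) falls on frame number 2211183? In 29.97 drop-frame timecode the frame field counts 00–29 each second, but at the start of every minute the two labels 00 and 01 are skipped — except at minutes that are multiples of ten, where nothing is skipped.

Ten DF minutes hold 17982 frames, so frame 2211183 lies in block 122 (frames 2193804–2211785) with 17379 frames into that block.
The block's first minute is 1800 frames and the rest 1798 each; 17379 frames reaches minute 9, so 122 × 18 + 9 × 2 = 2214 labels have been skipped so far.
Adding those back, label number 2211183 + 2214 = 2213397 at 30 labels/s is 73779 s + 27 f = 20 h 29 min 39 s frame 27, i.e. 20:29:39;27.

20:29:39;27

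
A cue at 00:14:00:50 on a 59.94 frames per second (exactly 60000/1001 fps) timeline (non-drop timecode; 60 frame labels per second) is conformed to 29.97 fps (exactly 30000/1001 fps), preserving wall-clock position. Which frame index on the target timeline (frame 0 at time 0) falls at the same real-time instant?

Source frame index: (0×3600 + 14×60 + 0) × 60 + 50 = 50450.
Real time: 50450 / (60000/1001) = 1010009/1200 s.
Target frame: (1010009/1200) × (30000/1001) = 25225.

frame 25225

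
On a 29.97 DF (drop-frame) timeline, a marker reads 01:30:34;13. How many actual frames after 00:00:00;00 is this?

162871

Complete 10-minute blocks: 9, each 17982 frames → 161838.
Remaining 0 whole minutes in the current block: 0 frames.
Within the current minute: 34 × 30 + 13 = 1033. Total = 161838 + 0 + 1033 = 162871.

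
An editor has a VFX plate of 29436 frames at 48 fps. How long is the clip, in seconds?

Running time = 29436 / (48) = 613.25 s.

613.25 seconds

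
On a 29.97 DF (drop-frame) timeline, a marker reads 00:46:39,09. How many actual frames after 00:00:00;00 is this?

Complete 10-minute blocks: 4, each 17982 frames → 71928.
Remaining 6 whole minutes in the current block: 1800 + 5 × 1798 = 10790 frames.
Within the current minute: 39 × 30 + 9 − 2 = 1177 (labels ;00/;01 skipped at this minute). Total = 71928 + 10790 + 1177 = 83895.

83895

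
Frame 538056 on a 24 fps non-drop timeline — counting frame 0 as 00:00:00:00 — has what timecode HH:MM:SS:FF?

538056 ÷ 24 = 22419 full seconds, remainder 0 frames.
22419 s = 6 h 13 min 39 s.
Timecode: 06:13:39:00.

06:13:39:00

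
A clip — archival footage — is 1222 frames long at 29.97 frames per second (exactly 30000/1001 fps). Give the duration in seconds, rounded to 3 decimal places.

Running time = 1222 × 1001/30000 = 611611/15000 s ≈ 40.774 s.

40.774 seconds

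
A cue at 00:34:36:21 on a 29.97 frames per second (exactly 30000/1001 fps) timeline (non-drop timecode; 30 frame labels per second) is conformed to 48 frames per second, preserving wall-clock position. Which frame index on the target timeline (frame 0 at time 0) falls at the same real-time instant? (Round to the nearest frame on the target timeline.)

frame 99781

Source frame index: (0×3600 + 34×60 + 36) × 30 + 21 = 62301.
Real time: 62301 / (30000/1001) = 20787767/10000 s.
Target frame: (20787767/10000) × (48) = 62363301/625 ≈ 99781.282 → 99781.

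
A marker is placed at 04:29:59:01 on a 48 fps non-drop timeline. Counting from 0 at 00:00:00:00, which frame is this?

Total seconds to the label: (4 × 3600 + 29 × 60 + 59) = 16199.
Frame index = 16199 × 48 + 1 = 777553.

frame 777553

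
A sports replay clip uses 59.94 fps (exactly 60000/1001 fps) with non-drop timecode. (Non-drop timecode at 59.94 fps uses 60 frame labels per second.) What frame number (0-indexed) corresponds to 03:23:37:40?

733060

Total seconds to the label: (3 × 3600 + 23 × 60 + 37) = 12217.
Frame index = 12217 × 60 + 40 = 733060.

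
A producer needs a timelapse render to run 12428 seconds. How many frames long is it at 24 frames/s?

Frames = 12428 × 24 = 298272.

298272 frames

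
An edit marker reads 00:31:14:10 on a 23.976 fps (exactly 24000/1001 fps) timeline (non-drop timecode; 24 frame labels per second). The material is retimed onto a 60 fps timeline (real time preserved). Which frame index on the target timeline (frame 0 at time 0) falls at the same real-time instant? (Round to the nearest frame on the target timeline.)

frame 112577

Source frame index: (0×3600 + 31×60 + 14) × 24 + 10 = 44986.
Real time: 44986 / (24000/1001) = 22515493/12000 s.
Target frame: (22515493/12000) × (60) = 22515493/200 ≈ 112577.465 → 112577.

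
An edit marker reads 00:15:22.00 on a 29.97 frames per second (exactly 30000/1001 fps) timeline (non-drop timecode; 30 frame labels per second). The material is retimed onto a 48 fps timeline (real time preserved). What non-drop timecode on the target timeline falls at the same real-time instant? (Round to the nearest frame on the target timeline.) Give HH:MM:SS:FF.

00:15:22:44

Source frame index: (0×3600 + 15×60 + 22) × 30 + 0 = 27660.
Real time: 27660 / (30000/1001) = 461461/500 s.
Target frame: (461461/500) × (48) = 5537532/125 ≈ 44300.256 → 44300.
At 48 labels/s: frame 44300 → 00:15:22:44.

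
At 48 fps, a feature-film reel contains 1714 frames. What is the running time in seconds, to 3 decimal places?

Running time = 1714 × 1/48 = 857/24 s ≈ 35.708 s.

35.708 seconds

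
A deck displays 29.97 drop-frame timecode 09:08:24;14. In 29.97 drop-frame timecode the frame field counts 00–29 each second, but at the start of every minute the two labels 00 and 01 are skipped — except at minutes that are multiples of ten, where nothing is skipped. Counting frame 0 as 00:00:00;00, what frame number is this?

Complete 10-minute blocks: 54, each 17982 frames → 971028.
Remaining 8 whole minutes in the current block: 1800 + 7 × 1798 = 14386 frames.
Within the current minute: 24 × 30 + 14 − 2 = 732 (labels ;00/;01 skipped at this minute). Total = 971028 + 14386 + 732 = 986146.

986146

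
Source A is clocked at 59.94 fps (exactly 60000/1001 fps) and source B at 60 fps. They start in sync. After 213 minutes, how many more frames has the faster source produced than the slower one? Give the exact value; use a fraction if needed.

213 min = 12780 s.
A emits 60000/1001 × 12780 = 766800000/1001 frames; B emits 60 × 12780 = 766800.
Difference = 766800/1001 frames (≈ 766.0340); B is ahead of A.

766800/1001 frames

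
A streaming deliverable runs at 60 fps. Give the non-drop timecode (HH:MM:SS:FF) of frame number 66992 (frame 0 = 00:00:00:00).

00:18:36:32

66992 ÷ 60 = 1116 full seconds, remainder 32 frames.
1116 s = 0 h 18 min 36 s.
Timecode: 00:18:36:32.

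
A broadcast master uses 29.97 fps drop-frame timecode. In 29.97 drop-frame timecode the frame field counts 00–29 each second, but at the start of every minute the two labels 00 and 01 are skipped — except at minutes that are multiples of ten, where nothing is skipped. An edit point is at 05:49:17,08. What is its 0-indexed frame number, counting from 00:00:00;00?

Complete 10-minute blocks: 34, each 17982 frames → 611388.
Remaining 9 whole minutes in the current block: 1800 + 8 × 1798 = 16184 frames.
Within the current minute: 17 × 30 + 8 − 2 = 516 (labels ;00/;01 skipped at this minute). Total = 611388 + 16184 + 516 = 628088.

628088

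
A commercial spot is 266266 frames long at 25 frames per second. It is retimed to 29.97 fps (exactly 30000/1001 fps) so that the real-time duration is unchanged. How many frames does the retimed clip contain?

319200 frames

Target frames = source frames × (target rate / source rate) = 266266 × (30000/1001)/(25) = 266266 × 1200/1001 = 319200.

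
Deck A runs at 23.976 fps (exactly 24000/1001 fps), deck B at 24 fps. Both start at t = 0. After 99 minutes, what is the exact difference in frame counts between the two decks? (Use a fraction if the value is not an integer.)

99 min = 5940 s.
A emits 24000/1001 × 5940 = 12960000/91 frames; B emits 24 × 5940 = 142560.
Difference = 12960/91 frames (≈ 142.4176); B is ahead of A.

12960/91 frames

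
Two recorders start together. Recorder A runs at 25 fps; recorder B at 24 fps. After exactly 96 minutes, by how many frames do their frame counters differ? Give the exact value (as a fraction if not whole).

5760 frames

96 min = 5760 s.
A emits 25 × 5760 = 144000 frames; B emits 24 × 5760 = 138240.
Difference = 5760 frames; B is behind A.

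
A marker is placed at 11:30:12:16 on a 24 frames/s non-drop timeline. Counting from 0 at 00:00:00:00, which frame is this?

Total seconds to the label: (11 × 3600 + 30 × 60 + 12) = 41412.
Frame index = 41412 × 24 + 16 = 993904.

frame 993904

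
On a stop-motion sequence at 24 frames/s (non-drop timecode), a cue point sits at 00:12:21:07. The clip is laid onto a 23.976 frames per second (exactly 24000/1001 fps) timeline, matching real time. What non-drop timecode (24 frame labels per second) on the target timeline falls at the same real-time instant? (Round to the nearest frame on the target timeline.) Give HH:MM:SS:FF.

Source frame index: (0×3600 + 12×60 + 21) × 24 + 7 = 17791.
Real time: 17791 / (24) = 17791/24 s.
Target frame: (17791/24) × (24000/1001) = 17791000/1001 ≈ 17773.227 → 17773.
At 24 labels/s: frame 17773 → 00:12:20:13.

00:12:20:13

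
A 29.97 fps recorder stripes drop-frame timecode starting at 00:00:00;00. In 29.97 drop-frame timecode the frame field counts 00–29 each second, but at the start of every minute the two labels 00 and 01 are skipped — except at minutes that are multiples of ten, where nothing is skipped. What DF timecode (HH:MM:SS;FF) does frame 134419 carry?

01:14:45;03

Ten DF minutes hold 17982 frames, so frame 134419 lies in block 7 (frames 125874–143855) with 8545 frames into that block.
The block's first minute is 1800 frames and the rest 1798 each; 8545 frames reaches minute 4, so 7 × 18 + 4 × 2 = 134 labels have been skipped so far.
Adding those back, label number 134419 + 134 = 134553 at 30 labels/s is 4485 s + 3 f = 1 h 14 min 45 s frame 3, i.e. 01:14:45;03.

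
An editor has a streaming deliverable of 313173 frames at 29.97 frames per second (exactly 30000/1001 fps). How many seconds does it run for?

10449.5391 seconds

Running time = 313173 / (30000/1001) = 10449.5391 s.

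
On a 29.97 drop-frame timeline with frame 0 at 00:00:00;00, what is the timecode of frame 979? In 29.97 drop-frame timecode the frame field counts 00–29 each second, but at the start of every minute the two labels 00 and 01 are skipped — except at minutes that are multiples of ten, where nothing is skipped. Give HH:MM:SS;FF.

Each 10-minute DF block holds 10 × 60 × 30 − 9 × 2 = 17982 frames. 979 ÷ 17982 → 0 full blocks, remainder 979.
Within the partial block the first minute is 1800 frames and each further minute 1798, so 0 further minute boundaries passed. Total skipped labels = 18 × 0 + 2 × 0 = 0.
Non-drop label index = 979 + 0 = 979; at 30 labels/s that is 00:00:32:19, i.e. DF 00:00:32;19.

00:00:32;19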